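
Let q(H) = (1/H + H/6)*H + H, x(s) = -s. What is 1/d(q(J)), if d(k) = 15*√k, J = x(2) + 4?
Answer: √33/165 ≈ 0.034816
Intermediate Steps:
J = 2 (J = -1*2 + 4 = -2 + 4 = 2)
q(H) = H + H*(1/H + H/6) (q(H) = (1/H + H*(⅙))*H + H = (1/H + H/6)*H + H = H*(1/H + H/6) + H = H + H*(1/H + H/6))
1/d(q(J)) = 1/(15*√(1 + 2 + (⅙)*2²)) = 1/(15*√(1 + 2 + (⅙)*4)) = 1/(15*√(1 + 2 + ⅔)) = 1/(15*√(11/3)) = 1/(15*(√33/3)) = 1/(5*√33) = √33/165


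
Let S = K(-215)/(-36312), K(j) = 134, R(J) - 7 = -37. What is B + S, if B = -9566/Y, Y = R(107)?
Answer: 28946381/90780 ≈ 318.86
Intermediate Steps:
R(J) = -30 (R(J) = 7 - 37 = -30)
Y = -30
B = 4783/15 (B = -9566/(-30) = -9566*(-1/30) = 4783/15 ≈ 318.87)
S = -67/18156 (S = 134/(-36312) = 134*(-1/36312) = -67/18156 ≈ -0.0036902)
B + S = 4783/15 - 67/18156 = 28946381/90780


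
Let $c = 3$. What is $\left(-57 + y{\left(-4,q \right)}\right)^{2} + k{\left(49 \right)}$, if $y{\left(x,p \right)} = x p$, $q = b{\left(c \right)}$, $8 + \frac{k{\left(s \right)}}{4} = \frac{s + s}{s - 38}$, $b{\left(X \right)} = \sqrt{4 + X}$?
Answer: $\frac{37011}{11} + 456 \sqrt{7} \approx 4571.1$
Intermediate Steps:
$k{\left(s \right)} = -32 + \frac{8 s}{-38 + s}$ ($k{\left(s \right)} = -32 + 4 \frac{s + s}{s - 38} = -32 + 4 \frac{2 s}{-38 + s} = -32 + \frac{8 s}{-38 + s}$)
$q = \sqrt{7}$ ($q = \sqrt{4 + 3} = \sqrt{7} \approx 2.6458$)
$y{\left(x,p \right)} = p x$
$\left(-57 + y{\left(-4,q \right)}\right)^{2} + k{\left(49 \right)} = \left(-57 + \sqrt{7} \left(-4\right)\right)^{2} + \frac{8 \left(152 - 147\right)}{-38 + 49} = \left(-57 - 4 \sqrt{7}\right)^{2} + \frac{8 \left(152 - 147\right)}{11} = \left(-57 - 4 \sqrt{7}\right)^{2} + 8 \cdot \frac{1}{11} \cdot 5 = \left(-57 - 4 \sqrt{7}\right)^{2} + \frac{40}{11} = \frac{40}{11} + \left(-57 - 4 \sqrt{7}\right)^{2}$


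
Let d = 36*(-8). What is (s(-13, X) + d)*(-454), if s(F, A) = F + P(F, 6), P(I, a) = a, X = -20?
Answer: 133930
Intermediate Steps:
s(F, A) = 6 + F (s(F, A) = F + 6 = 6 + F)
d = -288
(s(-13, X) + d)*(-454) = ((6 - 13) - 288)*(-454) = (-7 - 288)*(-454) = -295*(-454) = 133930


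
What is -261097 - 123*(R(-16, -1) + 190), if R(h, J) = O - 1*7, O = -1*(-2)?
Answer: -283852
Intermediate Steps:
O = 2
R(h, J) = -5 (R(h, J) = 2 - 1*7 = 2 - 7 = -5)
-261097 - 123*(R(-16, -1) + 190) = -261097 - 123*(-5 + 190) = -261097 - 123*185 = -261097 - 22755 = -283852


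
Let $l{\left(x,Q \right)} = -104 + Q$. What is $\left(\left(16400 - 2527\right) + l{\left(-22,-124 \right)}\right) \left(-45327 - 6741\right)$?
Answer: $-710467860$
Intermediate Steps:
$\left(\left(16400 - 2527\right) + l{\left(-22,-124 \right)}\right) \left(-45327 - 6741\right) = \left(\left(16400 - 2527\right) - 228\right) \left(-45327 - 6741\right) = \left(\left(16400 - 2527\right) - 228\right) \left(-52068\right) = \left(13873 - 228\right) \left(-52068\right) = 13645 \left(-52068\right) = -710467860$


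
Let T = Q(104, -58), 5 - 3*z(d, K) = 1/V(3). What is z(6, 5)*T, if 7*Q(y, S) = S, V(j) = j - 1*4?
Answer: -116/7 ≈ -16.571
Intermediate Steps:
V(j) = -4 + j (V(j) = j - 4 = -4 + j)
Q(y, S) = S/7
z(d, K) = 2 (z(d, K) = 5/3 - 1/(3*(-4 + 3)) = 5/3 - 1/(3*(-1)) = 5/3 - (-1)/3 = 5/3 - ⅓*(-1) = 5/3 + ⅓ = 2)
T = -58/7 (T = (⅐)*(-58) = -58/7 ≈ -8.2857)
z(6, 5)*T = 2*(-58/7) = -116/7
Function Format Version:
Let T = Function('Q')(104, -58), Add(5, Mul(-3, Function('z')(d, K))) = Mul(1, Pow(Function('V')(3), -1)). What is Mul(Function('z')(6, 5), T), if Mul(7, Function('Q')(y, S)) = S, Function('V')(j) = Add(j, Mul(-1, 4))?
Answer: Rational(-116, 7) ≈ -16.571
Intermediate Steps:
Function('V')(j) = Add(-4, j) (Function('V')(j) = Add(j, -4) = Add(-4, j))
Function('Q')(y, S) = Mul(Rational(1, 7), S)
Function('z')(d, K) = 2 (Function('z')(d, K) = Add(Rational(5, 3), Mul(Rational(-1, 3), Mul(1, Pow(Add(-4, 3), -1)))) = Add(Rational(5, 3), Mul(Rational(-1, 3), Mul(1, Pow(-1, -1)))) = Add(Rational(5, 3), Mul(Rational(-1, 3), Mul(1, -1))) = Add(Rational(5, 3), Mul(Rational(-1, 3), -1)) = Add(Rational(5, 3), Rational(1, 3)) = 2)
T = Rational(-58, 7) (T = Mul(Rational(1, 7), -58) = Rational(-58, 7) ≈ -8.2857)
Mul(Function('z')(6, 5), T) = Mul(2, Rational(-58, 7)) = Rational(-116, 7)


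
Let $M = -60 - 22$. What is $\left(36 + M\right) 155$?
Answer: $-7130$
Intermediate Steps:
$M = -82$ ($M = -60 - 22 = -82$)
$\left(36 + M\right) 155 = \left(36 - 82\right) 155 = \left(-46\right) 155 = -7130$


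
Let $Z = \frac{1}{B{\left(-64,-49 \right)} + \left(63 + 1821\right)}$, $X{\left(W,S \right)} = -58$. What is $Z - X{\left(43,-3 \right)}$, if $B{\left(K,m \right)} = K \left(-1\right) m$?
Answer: $\frac{72615}{1252} \approx 57.999$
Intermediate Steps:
$B{\left(K,m \right)} = - K m$
$Z = - \frac{1}{1252}$ ($Z = \frac{1}{\left(-1\right) \left(-64\right) \left(-49\right) + \left(63 + 1821\right)} = \frac{1}{-3136 + 1884} = \frac{1}{-1252} = - \frac{1}{1252} \approx -0.00079872$)
$Z - X{\left(43,-3 \right)} = - \frac{1}{1252} - -58 = - \frac{1}{1252} + 58 = \frac{72615}{1252}$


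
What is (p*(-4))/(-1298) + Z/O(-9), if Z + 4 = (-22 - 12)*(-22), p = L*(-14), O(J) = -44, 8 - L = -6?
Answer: -11366/649 ≈ -17.513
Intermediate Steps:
L = 14 (L = 8 - 1*(-6) = 8 + 6 = 14)
p = -196 (p = 14*(-14) = -196)
Z = 744 (Z = -4 + (-22 - 12)*(-22) = -4 - 34*(-22) = -4 + 748 = 744)
(p*(-4))/(-1298) + Z/O(-9) = -196*(-4)/(-1298) + 744/(-44) = 784*(-1/1298) + 744*(-1/44) = -392/649 - 186/11 = -11366/649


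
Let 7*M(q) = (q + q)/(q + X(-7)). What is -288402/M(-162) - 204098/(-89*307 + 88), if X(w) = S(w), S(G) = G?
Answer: -1548659892043/1470690 ≈ -1.0530e+6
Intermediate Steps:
X(w) = w
M(q) = 2*q/(7*(-7 + q)) (M(q) = ((q + q)/(q - 7))/7 = ((2*q)/(-7 + q))/7 = (2*q/(-7 + q))/7 = 2*q/(7*(-7 + q)))
-288402/M(-162) - 204098/(-89*307 + 88) = -288402/((2/7)*(-162)/(-7 - 162)) - 204098/(-89*307 + 88) = -288402/((2/7)*(-162)/(-169)) - 204098/(-27323 + 88) = -288402/((2/7)*(-162)*(-1/169)) - 204098/(-27235) = -288402/324/1183 - 204098*(-1/27235) = -288402*1183/324 + 204098/27235 = -56863261/54 + 204098/27235 = -1548659892043/1470690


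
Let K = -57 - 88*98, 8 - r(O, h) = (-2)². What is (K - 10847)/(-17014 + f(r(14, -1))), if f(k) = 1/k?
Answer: 78112/68055 ≈ 1.1478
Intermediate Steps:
r(O, h) = 4 (r(O, h) = 8 - 1*(-2)² = 8 - 1*4 = 8 - 4 = 4)
K = -8681 (K = -57 - 8624 = -8681)
(K - 10847)/(-17014 + f(r(14, -1))) = (-8681 - 10847)/(-17014 + 1/4) = -19528/(-17014 + ¼) = -19528/(-68055/4) = -19528*(-4/68055) = 78112/68055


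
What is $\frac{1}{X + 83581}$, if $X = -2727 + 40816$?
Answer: $\frac{1}{121670} \approx 8.219 \cdot 10^{-6}$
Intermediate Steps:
$X = 38089$
$\frac{1}{X + 83581} = \frac{1}{38089 + 83581} = \frac{1}{121670}$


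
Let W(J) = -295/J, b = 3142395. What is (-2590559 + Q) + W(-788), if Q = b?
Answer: 434847063/788 ≈ 5.5184e+5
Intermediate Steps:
Q = 3142395
(-2590559 + Q) + W(-788) = (-2590559 + 3142395) - 295/(-788) = 551836 - 295*(-1/788) = 551836 + 295/788 = 434847063/788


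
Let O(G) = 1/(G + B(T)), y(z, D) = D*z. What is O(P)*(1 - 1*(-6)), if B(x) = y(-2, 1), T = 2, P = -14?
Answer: -7/16 ≈ -0.43750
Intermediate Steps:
B(x) = -2 (B(x) = 1*(-2) = -2)
O(G) = 1/(-2 + G) (O(G) = 1/(G - 2) = 1/(-2 + G))
O(P)*(1 - 1*(-6)) = (1 - 1*(-6))/(-2 - 14) = (1 + 6)/(-16) = -1/16*7 = -7/16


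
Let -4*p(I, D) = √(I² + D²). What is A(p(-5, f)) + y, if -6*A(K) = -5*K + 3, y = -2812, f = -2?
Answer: -5625/2 - 5*√29/24 ≈ -2813.6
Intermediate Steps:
p(I, D) = -√(D² + I²)/4 (p(I, D) = -√(I² + D²)/4 = -√(D² + I²)/4)
A(K) = -½ + 5*K/6 (A(K) = -(-5*K + 3)/6 = -(3 - 5*K)/6 = -½ + 5*K/6)
A(p(-5, f)) + y = (-½ + 5*(-√((-2)² + (-5)²)/4)/6) - 2812 = (-½ + 5*(-√(4 + 25)/4)/6) - 2812 = (-½ + 5*(-√29/4)/6) - 2812 = (-½ - 5*√29/24) - 2812 = -5625/2 - 5*√29/24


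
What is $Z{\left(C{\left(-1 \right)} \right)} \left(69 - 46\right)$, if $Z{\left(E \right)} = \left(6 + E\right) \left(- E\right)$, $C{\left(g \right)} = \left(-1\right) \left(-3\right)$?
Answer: $-621$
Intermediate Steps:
$C{\left(g \right)} = 3$
$Z{\left(E \right)} = - E \left(6 + E\right)$
$Z{\left(C{\left(-1 \right)} \right)} \left(69 - 46\right) = \left(-1\right) 3 \left(6 + 3\right) \left(69 - 46\right) = \left(-1\right) 3 \cdot 9 \cdot 23 = \left(-27\right) 23 = -621$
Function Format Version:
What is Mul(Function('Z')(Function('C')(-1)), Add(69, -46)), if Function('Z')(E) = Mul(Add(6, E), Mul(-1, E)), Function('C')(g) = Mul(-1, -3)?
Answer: -621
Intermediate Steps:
Function('C')(g) = 3
Function('Z')(E) = Mul(-1, E, Add(6, E))
Mul(Function('Z')(Function('C')(-1)), Add(69, -46)) = Mul(Mul(-1, 3, Add(6, 3)), Add(69, -46)) = Mul(Mul(-1, 3, 9), 23) = Mul(-27, 23) = -621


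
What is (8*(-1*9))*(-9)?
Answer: 648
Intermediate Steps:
(8*(-1*9))*(-9) = (8*(-9))*(-9) = -72*(-9) = 648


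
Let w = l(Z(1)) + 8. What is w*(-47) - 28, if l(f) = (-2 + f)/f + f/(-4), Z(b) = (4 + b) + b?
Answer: -2189/6 ≈ -364.83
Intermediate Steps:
Z(b) = 4 + 2*b
l(f) = -f/4 + (-2 + f)/f (l(f) = (-2 + f)/f + f*(-1/4) = (-2 + f)/f - f/4 = -f/4 + (-2 + f)/f)
w = 43/6 (w = (1 - 2/(4 + 2*1) - (4 + 2*1)/4) + 8 = (1 - 2/(4 + 2) - (4 + 2)/4) + 8 = (1 - 2/6 - 1/4*6) + 8 = (1 - 2*1/6 - 3/2) + 8 = (1 - 1/3 - 3/2) + 8 = -5/6 + 8 = 43/6 ≈ 7.1667)
w*(-47) - 28 = (43/6)*(-47) - 28 = -2021/6 - 28 = -2189/6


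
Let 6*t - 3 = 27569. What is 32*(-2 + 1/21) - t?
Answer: -97814/21 ≈ -4657.8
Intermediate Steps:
t = 13786/3 (t = ½ + (⅙)*27569 = ½ + 27569/6 = 13786/3 ≈ 4595.3)
32*(-2 + 1/21) - t = 32*(-2 + 1/21) - 1*13786/3 = 32*(-2 + 1/21) - 13786/3 = 32*(-41/21) - 13786/3 = -1312/21 - 13786/3 = -97814/21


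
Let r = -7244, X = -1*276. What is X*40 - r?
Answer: -3796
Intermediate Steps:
X = -276
X*40 - r = -276*40 - 1*(-7244) = -11040 + 7244 = -3796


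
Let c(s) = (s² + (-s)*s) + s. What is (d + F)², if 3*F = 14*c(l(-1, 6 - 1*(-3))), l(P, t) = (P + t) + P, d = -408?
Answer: 1267876/9 ≈ 1.4088e+5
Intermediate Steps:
l(P, t) = t + 2*P
c(s) = s (c(s) = (s² - s²) + s = 0 + s = s)
F = 98/3 (F = (14*((6 - 1*(-3)) + 2*(-1)))/3 = (14*((6 + 3) - 2))/3 = (14*(9 - 2))/3 = (14*7)/3 = (⅓)*98 = 98/3 ≈ 32.667)
(d + F)² = (-408 + 98/3)² = (-1126/3)² = 1267876/9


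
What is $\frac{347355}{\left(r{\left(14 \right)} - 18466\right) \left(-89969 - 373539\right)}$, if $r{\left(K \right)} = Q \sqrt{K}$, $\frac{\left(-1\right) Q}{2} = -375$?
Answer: $\frac{458161245}{11028780732232} + \frac{130258125 \sqrt{14}}{77201465125624} \approx 4.7855 \cdot 10^{-5}$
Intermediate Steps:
$Q = 750$ ($Q = \left(-2\right) \left(-375\right) = 750$)
$r{\left(K \right)} = 750 \sqrt{K}$
$\frac{347355}{\left(r{\left(14 \right)} - 18466\right) \left(-89969 - 373539\right)} = \frac{347355}{\left(750 \sqrt{14} - 18466\right) \left(-89969 - 373539\right)} = \frac{347355}{\left(-18466 + 750 \sqrt{14}\right) \left(-463508\right)} = \frac{347355}{8559138728 - 347631000 \sqrt{14}}$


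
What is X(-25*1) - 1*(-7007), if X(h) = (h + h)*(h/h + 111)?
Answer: 1407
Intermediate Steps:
X(h) = 224*h (X(h) = (2*h)*(1 + 111) = (2*h)*112 = 224*h)
X(-25*1) - 1*(-7007) = 224*(-25*1) - 1*(-7007) = 224*(-25) + 7007 = -5600 + 7007 = 1407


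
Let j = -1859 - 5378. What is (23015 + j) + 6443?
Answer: 22221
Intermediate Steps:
j = -7237
(23015 + j) + 6443 = (23015 - 7237) + 6443 = 15778 + 6443 = 22221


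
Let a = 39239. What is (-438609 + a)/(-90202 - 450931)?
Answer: 399370/541133 ≈ 0.73803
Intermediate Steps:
(-438609 + a)/(-90202 - 450931) = (-438609 + 39239)/(-90202 - 450931) = -399370/(-541133) = -399370*(-1/541133) = 399370/541133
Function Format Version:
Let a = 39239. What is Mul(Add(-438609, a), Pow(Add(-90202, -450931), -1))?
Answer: Rational(399370, 541133) ≈ 0.73803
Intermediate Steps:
Mul(Add(-438609, a), Pow(Add(-90202, -450931), -1)) = Mul(Add(-438609, 39239), Pow(Add(-90202, -450931), -1)) = Mul(-399370, Pow(-541133, -1)) = Mul(-399370, Rational(-1, 541133)) = Rational(399370, 541133)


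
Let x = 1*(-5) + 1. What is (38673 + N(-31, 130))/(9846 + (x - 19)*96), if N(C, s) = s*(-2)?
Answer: 38413/7638 ≈ 5.0292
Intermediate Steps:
N(C, s) = -2*s
x = -4 (x = -5 + 1 = -4)
(38673 + N(-31, 130))/(9846 + (x - 19)*96) = (38673 - 2*130)/(9846 + (-4 - 19)*96) = (38673 - 260)/(9846 - 23*96) = 38413/(9846 - 2208) = 38413/7638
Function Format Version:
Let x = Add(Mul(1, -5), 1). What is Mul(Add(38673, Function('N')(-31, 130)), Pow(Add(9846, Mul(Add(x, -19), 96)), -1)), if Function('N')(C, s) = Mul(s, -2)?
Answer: Rational(38413, 7638) ≈ 5.0292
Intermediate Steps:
Function('N')(C, s) = Mul(-2, s)
x = -4 (x = Add(-5, 1) = -4)
Mul(Add(38673, Function('N')(-31, 130)), Pow(Add(9846, Mul(Add(x, -19), 96)), -1)) = Mul(Add(38673, Mul(-2, 130)), Pow(Add(9846, Mul(Add(-4, -19), 96)), -1)) = Mul(Add(38673, -260), Pow(Add(9846, Mul(-23, 96)), -1)) = Mul(38413, Pow(Add(9846, -2208), -1)) = Mul(38413, Pow(7638, -1)) = Mul(38413, Rational(1, 7638)) = Rational(38413, 7638)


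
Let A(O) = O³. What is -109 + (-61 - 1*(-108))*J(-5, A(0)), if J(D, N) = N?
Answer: -109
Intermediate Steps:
-109 + (-61 - 1*(-108))*J(-5, A(0)) = -109 + (-61 - 1*(-108))*0³ = -109 + (-61 + 108)*0 = -109 + 47*0 = -109 + 0 = -109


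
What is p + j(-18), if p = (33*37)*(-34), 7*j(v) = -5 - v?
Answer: -290585/7 ≈ -41512.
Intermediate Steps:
j(v) = -5/7 - v/7 (j(v) = (-5 - v)/7 = -5/7 - v/7)
p = -41514 (p = 1221*(-34) = -41514)
p + j(-18) = -41514 + (-5/7 - ⅐*(-18)) = -41514 + (-5/7 + 18/7) = -41514 + 13/7 = -290585/7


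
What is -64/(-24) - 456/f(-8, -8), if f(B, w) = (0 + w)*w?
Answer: -107/24 ≈ -4.4583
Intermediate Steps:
f(B, w) = w**2 (f(B, w) = w*w = w**2)
-64/(-24) - 456/f(-8, -8) = -64/(-24) - 456/((-8)**2) = -64*(-1/24) - 456/64 = 8/3 - 456*1/64 = 8/3 - 57/8 = -107/24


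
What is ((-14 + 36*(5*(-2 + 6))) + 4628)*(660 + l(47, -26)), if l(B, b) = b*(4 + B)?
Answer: -3552444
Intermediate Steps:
((-14 + 36*(5*(-2 + 6))) + 4628)*(660 + l(47, -26)) = ((-14 + 36*(5*(-2 + 6))) + 4628)*(660 - 26*(4 + 47)) = ((-14 + 36*(5*4)) + 4628)*(660 - 26*51) = ((-14 + 36*20) + 4628)*(660 - 1326) = ((-14 + 720) + 4628)*(-666) = (706 + 4628)*(-666) = 5334*(-666) = -3552444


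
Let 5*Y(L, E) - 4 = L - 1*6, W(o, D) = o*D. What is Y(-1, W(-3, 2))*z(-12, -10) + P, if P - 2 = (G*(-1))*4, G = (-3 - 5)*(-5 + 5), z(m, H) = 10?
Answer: -4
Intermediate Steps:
W(o, D) = D*o
Y(L, E) = -⅖ + L/5 (Y(L, E) = ⅘ + (L - 1*6)/5 = ⅘ + (L - 6)/5 = ⅘ + (-6 + L)/5 = ⅘ + (-6/5 + L/5) = -⅖ + L/5)
G = 0 (G = -8*0 = 0)
P = 2 (P = 2 + (0*(-1))*4 = 2 + 0*4 = 2 + 0 = 2)
Y(-1, W(-3, 2))*z(-12, -10) + P = (-⅖ + (⅕)*(-1))*10 + 2 = (-⅖ - ⅕)*10 + 2 = -⅗*10 + 2 = -6 + 2 = -4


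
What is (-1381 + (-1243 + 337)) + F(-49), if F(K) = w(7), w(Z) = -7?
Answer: -2294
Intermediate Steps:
F(K) = -7
(-1381 + (-1243 + 337)) + F(-49) = (-1381 + (-1243 + 337)) - 7 = (-1381 - 906) - 7 = -2287 - 7 = -2294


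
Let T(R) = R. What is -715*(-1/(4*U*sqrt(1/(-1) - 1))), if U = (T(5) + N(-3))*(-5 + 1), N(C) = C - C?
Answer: 143*I*sqrt(2)/32 ≈ 6.3198*I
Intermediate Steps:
N(C) = 0
U = -20 (U = (5 + 0)*(-5 + 1) = 5*(-4) = -20)
-715*(-1/(4*U*sqrt(1/(-1) - 1))) = -715*1/(80*sqrt(1/(-1) - 1)) = -715*1/(80*sqrt(-1 - 1)) = -715*(-I*sqrt(2)/160) = -(-143)*I*sqrt(2)/32 = 143*I*sqrt(2)/32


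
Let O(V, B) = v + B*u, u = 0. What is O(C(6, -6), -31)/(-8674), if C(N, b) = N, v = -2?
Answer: 1/4337 ≈ 0.00023057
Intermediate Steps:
O(V, B) = -2 (O(V, B) = -2 + B*0 = -2 + 0 = -2)
O(C(6, -6), -31)/(-8674) = -2/(-8674) = -2*(-1/8674) = 1/4337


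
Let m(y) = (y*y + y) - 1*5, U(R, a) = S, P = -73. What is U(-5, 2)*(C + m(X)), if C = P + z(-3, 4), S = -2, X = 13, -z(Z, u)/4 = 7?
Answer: -152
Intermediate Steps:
z(Z, u) = -28 (z(Z, u) = -4*7 = -28)
U(R, a) = -2
C = -101 (C = -73 - 28 = -101)
m(y) = -5 + y + y**2 (m(y) = (y**2 + y) - 5 = (y + y**2) - 5 = -5 + y + y**2)
U(-5, 2)*(C + m(X)) = -2*(-101 + (-5 + 13 + 13**2)) = -2*(-101 + (-5 + 13 + 169)) = -2*(-101 + 177) = -2*76 = -152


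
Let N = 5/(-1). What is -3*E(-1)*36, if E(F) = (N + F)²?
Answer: -3888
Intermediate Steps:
N = -5 (N = 5*(-1) = -5)
E(F) = (-5 + F)²
-3*E(-1)*36 = -3*(-5 - 1)²*36 = -3*(-6)²*36 = -3*36*36 = -108*36 = -3888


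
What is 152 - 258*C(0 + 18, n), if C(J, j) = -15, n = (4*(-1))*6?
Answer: 4022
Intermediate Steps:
n = -24 (n = -4*6 = -24)
152 - 258*C(0 + 18, n) = 152 - 258*(-15) = 152 + 3870 = 4022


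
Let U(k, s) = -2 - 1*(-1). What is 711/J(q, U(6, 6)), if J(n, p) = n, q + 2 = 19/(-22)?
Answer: -1738/7 ≈ -248.29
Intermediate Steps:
U(k, s) = -1 (U(k, s) = -2 + 1 = -1)
q = -63/22 (q = -2 + 19/(-22) = -2 + 19*(-1/22) = -2 - 19/22 = -63/22 ≈ -2.8636)
711/J(q, U(6, 6)) = 711/(-63/22) = 711*(-22/63) = -1738/7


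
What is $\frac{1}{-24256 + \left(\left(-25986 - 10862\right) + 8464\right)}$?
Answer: $- \frac{1}{52640} \approx -1.8997 \cdot 10^{-5}$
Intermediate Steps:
$\frac{1}{-24256 + \left(\left(-25986 - 10862\right) + 8464\right)} = \frac{1}{-24256 + \left(-36848 + 8464\right)} = \frac{1}{-24256 - 28384} = \frac{1}{-52640} = - \frac{1}{52640}$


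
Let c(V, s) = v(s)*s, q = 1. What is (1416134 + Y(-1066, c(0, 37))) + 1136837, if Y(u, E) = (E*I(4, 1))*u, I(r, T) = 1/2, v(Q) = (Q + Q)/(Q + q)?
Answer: 47776772/19 ≈ 2.5146e+6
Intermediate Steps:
v(Q) = 2*Q/(1 + Q) (v(Q) = (Q + Q)/(Q + 1) = (2*Q)/(1 + Q) = 2*Q/(1 + Q))
I(r, T) = 1/2
c(V, s) = 2*s**2/(1 + s) (c(V, s) = (2*s/(1 + s))*s = 2*s**2/(1 + s))
Y(u, E) = E*u/2 (Y(u, E) = (E*(1/2))*u = (E/2)*u = E*u/2)
(1416134 + Y(-1066, c(0, 37))) + 1136837 = (1416134 + (1/2)*(2*37**2/(1 + 37))*(-1066)) + 1136837 = (1416134 + (1/2)*(2*1369/38)*(-1066)) + 1136837 = (1416134 + (1/2)*(2*1369*(1/38))*(-1066)) + 1136837 = (1416134 + (1/2)*(1369/19)*(-1066)) + 1136837 = (1416134 - 729677/19) + 1136837 = 26176869/19 + 1136837 = 47776772/19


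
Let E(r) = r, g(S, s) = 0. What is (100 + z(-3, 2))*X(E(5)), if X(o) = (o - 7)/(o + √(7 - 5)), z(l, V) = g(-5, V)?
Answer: -1000/23 + 200*√2/23 ≈ -31.181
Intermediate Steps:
z(l, V) = 0
X(o) = (-7 + o)/(o + √2)
(100 + z(-3, 2))*X(E(5)) = (100 + 0)*((-7 + 5)/(5 + √2)) = 100*(-2/(5 + √2)) = -200/(5 + √2)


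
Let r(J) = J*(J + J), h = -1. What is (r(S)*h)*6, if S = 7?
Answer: -588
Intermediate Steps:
r(J) = 2*J² (r(J) = J*(2*J) = 2*J²)
(r(S)*h)*6 = ((2*7²)*(-1))*6 = ((2*49)*(-1))*6 = (98*(-1))*6 = -98*6 = -588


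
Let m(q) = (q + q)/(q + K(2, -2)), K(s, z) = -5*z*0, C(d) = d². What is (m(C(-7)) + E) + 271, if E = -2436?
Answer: -2163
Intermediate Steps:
K(s, z) = 0
m(q) = 2 (m(q) = (q + q)/(q + 0) = (2*q)/q = 2)
(m(C(-7)) + E) + 271 = (2 - 2436) + 271 = -2434 + 271 = -2163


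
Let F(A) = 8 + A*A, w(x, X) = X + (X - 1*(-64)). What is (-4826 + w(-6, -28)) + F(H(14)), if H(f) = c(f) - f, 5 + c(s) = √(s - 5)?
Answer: -4554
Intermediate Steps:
w(x, X) = 64 + 2*X (w(x, X) = X + (X + 64) = X + (64 + X) = 64 + 2*X)
c(s) = -5 + √(-5 + s) (c(s) = -5 + √(s - 5) = -5 + √(-5 + s))
H(f) = -5 + √(-5 + f) - f (H(f) = (-5 + √(-5 + f)) - f = -5 + √(-5 + f) - f)
F(A) = 8 + A²
(-4826 + w(-6, -28)) + F(H(14)) = (-4826 + (64 + 2*(-28))) + (8 + (-5 + √(-5 + 14) - 1*14)²) = (-4826 + (64 - 56)) + (8 + (-5 + √9 - 14)²) = (-4826 + 8) + (8 + (-5 + 3 - 14)²) = -4818 + (8 + (-16)²) = -4818 + (8 + 256) = -4818 + 264 = -4554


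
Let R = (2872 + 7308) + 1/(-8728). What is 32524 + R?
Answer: 372720511/8728 ≈ 42704.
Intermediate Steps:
R = 88851039/8728 (R = 10180 - 1/8728 = 88851039/8728 ≈ 10180.)
32524 + R = 32524 + 88851039/8728 = 372720511/8728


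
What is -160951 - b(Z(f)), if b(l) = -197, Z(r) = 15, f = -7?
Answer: -160754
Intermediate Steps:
-160951 - b(Z(f)) = -160951 - 1*(-197) = -160951 + 197 = -160754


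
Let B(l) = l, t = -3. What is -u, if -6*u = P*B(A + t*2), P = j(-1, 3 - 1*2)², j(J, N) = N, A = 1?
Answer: -⅚ ≈ -0.83333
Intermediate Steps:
P = 1 (P = (3 - 1*2)² = (3 - 2)² = 1² = 1)
u = ⅚ (u = -(1 - 3*2)/6 = -(1 - 6)/6 = -(-5)/6 = -⅙*(-5) = ⅚ ≈ 0.83333)
-u = -1*⅚ = -⅚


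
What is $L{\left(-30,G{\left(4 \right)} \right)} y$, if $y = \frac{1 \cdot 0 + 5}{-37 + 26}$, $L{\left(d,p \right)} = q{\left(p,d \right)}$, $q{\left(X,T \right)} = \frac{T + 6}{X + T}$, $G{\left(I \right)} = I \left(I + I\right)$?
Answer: $\frac{60}{11} \approx 5.4545$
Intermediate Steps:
$G{\left(I \right)} = 2 I^{2}$ ($G{\left(I \right)} = I 2 I = 2 I^{2}$)
$q{\left(X,T \right)} = \frac{6 + T}{T + X}$
$L{\left(d,p \right)} = \frac{6 + d}{d + p}$
$y = - \frac{5}{11}$ ($y = \frac{0 + 5}{-11} = 5 \left(- \frac{1}{11}\right) = - \frac{5}{11} \approx -0.45455$)
$L{\left(-30,G{\left(4 \right)} \right)} y = \frac{6 - 30}{-30 + 2 \cdot 4^{2}} \left(- \frac{5}{11}\right) = \frac{1}{-30 + 2 \cdot 16} \left(-24\right) \left(- \frac{5}{11}\right) = \frac{1}{-30 + 32} \left(-24\right) \left(- \frac{5}{11}\right) = \frac{1}{2} \left(-24\right) \left(- \frac{5}{11}\right) = \left(-12\right) \left(- \frac{5}{11}\right) = \frac{60}{11}$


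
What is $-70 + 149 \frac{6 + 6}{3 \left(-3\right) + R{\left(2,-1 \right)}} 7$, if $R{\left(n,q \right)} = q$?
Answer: $- \frac{6608}{5} \approx -1321.6$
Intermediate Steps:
$-70 + 149 \frac{6 + 6}{3 \left(-3\right) + R{\left(2,-1 \right)}} 7 = -70 + 149 \frac{6 + 6}{3 \left(-3\right) - 1} \cdot 7 = -70 + 149 \frac{12}{-9 - 1} \cdot 7 = -70 + 149 \frac{12}{-10} \cdot 7 = -70 + 149 \cdot 12 \left(- \frac{1}{10}\right) 7 = -70 + 149 \left(\left(- \frac{6}{5}\right) 7\right) = -70 + 149 \left(- \frac{42}{5}\right) = -70 - \frac{6258}{5} = - \frac{6608}{5}$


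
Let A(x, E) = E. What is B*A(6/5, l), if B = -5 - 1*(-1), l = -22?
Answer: 88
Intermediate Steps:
B = -4 (B = -5 + 1 = -4)
B*A(6/5, l) = -4*(-22) = 88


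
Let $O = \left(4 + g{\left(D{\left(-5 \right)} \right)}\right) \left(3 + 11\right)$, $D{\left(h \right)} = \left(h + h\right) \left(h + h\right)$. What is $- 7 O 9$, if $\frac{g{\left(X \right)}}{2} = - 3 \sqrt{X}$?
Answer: $49392$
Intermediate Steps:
$D{\left(h \right)} = 4 h^{2}$ ($D{\left(h \right)} = 2 h 2 h = 4 h^{2}$)
$g{\left(X \right)} = - 6 \sqrt{X}$ ($g{\left(X \right)} = 2 \left(- 3 \sqrt{X}\right) = - 6 \sqrt{X}$)
$O = -784$ ($O = \left(4 - 6 \sqrt{4 \left(-5\right)^{2}}\right) \left(3 + 11\right) = \left(4 - 6 \sqrt{4 \cdot 25}\right) 14 = \left(4 - 6 \sqrt{100}\right) 14 = \left(4 - 60\right) 14 = \left(-56\right) 14 = -784$)
$- 7 O 9 = \left(-7\right) \left(-784\right) 9 = 5488 \cdot 9 = 49392$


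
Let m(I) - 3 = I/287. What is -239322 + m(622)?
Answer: -68683931/287 ≈ -2.3932e+5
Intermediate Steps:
m(I) = 3 + I/287
-239322 + m(622) = -239322 + (3 + (1/287)*622) = -239322 + (3 + 622/287) = -239322 + 1483/287 = -68683931/287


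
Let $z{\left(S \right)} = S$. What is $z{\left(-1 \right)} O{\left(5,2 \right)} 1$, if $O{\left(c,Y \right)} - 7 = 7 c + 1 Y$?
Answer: $-44$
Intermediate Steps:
$O{\left(c,Y \right)} = 7 + Y + 7 c$ ($O{\left(c,Y \right)} = 7 + \left(7 c + 1 Y\right) = 7 + \left(7 c + Y\right) = 7 + \left(Y + 7 c\right) = 7 + Y + 7 c$)
$z{\left(-1 \right)} O{\left(5,2 \right)} 1 = - (7 + 2 + 7 \cdot 5) 1 = - (7 + 2 + 35) 1 = \left(-1\right) 44 \cdot 1 = \left(-44\right) 1 = -44$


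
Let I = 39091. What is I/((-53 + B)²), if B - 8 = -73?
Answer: 39091/13924 ≈ 2.8075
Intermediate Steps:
B = -65 (B = 8 - 73 = -65)
I/((-53 + B)²) = 39091/((-53 - 65)²) = 39091/((-118)²) = 39091/13924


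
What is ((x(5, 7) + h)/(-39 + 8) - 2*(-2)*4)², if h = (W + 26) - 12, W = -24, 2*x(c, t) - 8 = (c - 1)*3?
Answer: 256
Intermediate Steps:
x(c, t) = 5/2 + 3*c/2 (x(c, t) = 4 + ((c - 1)*3)/2 = 4 + ((-1 + c)*3)/2 = 4 + (-3 + 3*c)/2 = 4 + (-3/2 + 3*c/2) = 5/2 + 3*c/2)
h = -10 (h = (-24 + 26) - 12 = 2 - 12 = -10)
((x(5, 7) + h)/(-39 + 8) - 2*(-2)*4)² = (((5/2 + (3/2)*5) - 10)/(-39 + 8) - 2*(-2)*4)² = (((5/2 + 15/2) - 10)/(-31) + 4*4)² = ((10 - 10)*(-1/31) + 16)² = (0*(-1/31) + 16)² = (0 + 16)² = 16² = 256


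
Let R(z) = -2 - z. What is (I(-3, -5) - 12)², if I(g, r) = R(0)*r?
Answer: 4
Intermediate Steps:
I(g, r) = -2*r (I(g, r) = (-2 - 1*0)*r = (-2 + 0)*r = -2*r)
(I(-3, -5) - 12)² = (-2*(-5) - 12)² = (10 - 12)² = (-2)² = 4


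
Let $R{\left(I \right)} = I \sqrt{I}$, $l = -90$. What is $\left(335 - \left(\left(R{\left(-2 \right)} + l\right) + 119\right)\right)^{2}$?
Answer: $93628 + 1224 i \sqrt{2} \approx 93628.0 + 1731.0 i$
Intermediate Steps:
$R{\left(I \right)} = I^{\frac{3}{2}}$
$\left(335 - \left(\left(R{\left(-2 \right)} + l\right) + 119\right)\right)^{2} = \left(335 - \left(\left(\left(-2\right)^{\frac{3}{2}} - 90\right) + 119\right)\right)^{2} = \left(335 - \left(\left(- 2 i \sqrt{2} - 90\right) + 119\right)\right)^{2} = \left(335 - \left(\left(-90 - 2 i \sqrt{2}\right) + 119\right)\right)^{2} = \left(335 - \left(29 - 2 i \sqrt{2}\right)\right)^{2} = \left(306 + 2 i \sqrt{2}\right)^{2}$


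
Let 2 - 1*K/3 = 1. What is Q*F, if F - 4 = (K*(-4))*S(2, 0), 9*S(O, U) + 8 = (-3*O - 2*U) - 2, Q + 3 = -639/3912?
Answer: -26125/326 ≈ -80.138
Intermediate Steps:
Q = -4125/1304 (Q = -3 - 639/3912 = -3 - 639*1/3912 = -3 - 213/1304 = -4125/1304 ≈ -3.1633)
K = 3 (K = 6 - 3*1 = 6 - 3 = 3)
S(O, U) = -10/9 - 2*U/9 - O/3 (S(O, U) = -8/9 + ((-3*O - 2*U) - 2)/9 = -8/9 + (-2 - 3*O - 2*U)/9 = -8/9 + (-2/9 - 2*U/9 - O/3) = -10/9 - 2*U/9 - O/3)
F = 76/3 (F = 4 + (3*(-4))*(-10/9 - 2/9*0 - 1/3*2) = 4 - 12*(-10/9 + 0 - 2/3) = 4 - 12*(-16/9) = 4 + 64/3 = 76/3 ≈ 25.333)
Q*F = -4125/1304*76/3 = -26125/326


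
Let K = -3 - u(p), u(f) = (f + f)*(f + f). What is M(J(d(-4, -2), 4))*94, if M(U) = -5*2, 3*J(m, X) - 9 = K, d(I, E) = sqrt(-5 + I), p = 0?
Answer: -940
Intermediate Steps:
u(f) = 4*f**2 (u(f) = (2*f)*(2*f) = 4*f**2)
K = -3 (K = -3 - 4*0**2 = -3 - 4*0 = -3 - 1*0 = -3 + 0 = -3)
J(m, X) = 2 (J(m, X) = 3 + (1/3)*(-3) = 3 - 1 = 2)
M(U) = -10
M(J(d(-4, -2), 4))*94 = -10*94 = -940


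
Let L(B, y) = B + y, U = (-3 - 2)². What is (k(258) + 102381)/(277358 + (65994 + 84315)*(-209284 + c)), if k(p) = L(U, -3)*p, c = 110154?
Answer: -108057/14899853812 ≈ -7.2522e-6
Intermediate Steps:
U = 25 (U = (-5)² = 25)
k(p) = 22*p (k(p) = (25 - 3)*p = 22*p)
(k(258) + 102381)/(277358 + (65994 + 84315)*(-209284 + c)) = (22*258 + 102381)/(277358 + (65994 + 84315)*(-209284 + 110154)) = (5676 + 102381)/(277358 + 150309*(-99130)) = 108057/(277358 - 14900131170) = 108057/(-14899853812) = 108057*(-1/14899853812) = -108057/14899853812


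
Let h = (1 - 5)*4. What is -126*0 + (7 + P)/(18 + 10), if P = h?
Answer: -9/28 ≈ -0.32143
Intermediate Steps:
h = -16 (h = -4*4 = -16)
P = -16
-126*0 + (7 + P)/(18 + 10) = -126*0 + (7 - 16)/(18 + 10) = 0 - 9/28 = -9/28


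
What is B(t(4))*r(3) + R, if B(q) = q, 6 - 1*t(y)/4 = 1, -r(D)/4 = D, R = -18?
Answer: -258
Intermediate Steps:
r(D) = -4*D
t(y) = 20 (t(y) = 24 - 4*1 = 24 - 4 = 20)
B(t(4))*r(3) + R = 20*(-4*3) - 18 = 20*(-12) - 18 = -240 - 18 = -258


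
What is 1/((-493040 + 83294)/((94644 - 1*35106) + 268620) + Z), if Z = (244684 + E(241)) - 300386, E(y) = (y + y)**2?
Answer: 54693/9659918755 ≈ 5.6619e-6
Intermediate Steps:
E(y) = 4*y**2 (E(y) = (2*y)**2 = 4*y**2)
Z = 176622 (Z = (244684 + 4*241**2) - 300386 = (244684 + 4*58081) - 300386 = (244684 + 232324) - 300386 = 477008 - 300386 = 176622)
1/((-493040 + 83294)/((94644 - 1*35106) + 268620) + Z) = 1/((-493040 + 83294)/((94644 - 1*35106) + 268620) + 176622) = 1/(-409746/((94644 - 35106) + 268620) + 176622) = 1/(-409746/(59538 + 268620) + 176622) = 1/(-409746/328158 + 176622) = 1/(-409746*1/328158 + 176622) = 1/(-68291/54693 + 176622) = 1/(9659918755/54693) = 54693/9659918755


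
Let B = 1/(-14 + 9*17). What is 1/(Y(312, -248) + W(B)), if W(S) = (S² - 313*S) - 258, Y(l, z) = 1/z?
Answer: -4791608/1247043673 ≈ -0.0038424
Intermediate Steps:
B = 1/139 (B = 1/(-14 + 153) = 1/139 ≈ 0.0071942)
W(S) = -258 + S² - 313*S
1/(Y(312, -248) + W(B)) = 1/(1/(-248) + (-258 + (1/139)² - 313*1/139)) = 1/(-1/248 + (-258 + 1/19321 - 313/139)) = 1/(-1/248 - 5028324/19321) = 1/(-1247043673/4791608) = -4791608/1247043673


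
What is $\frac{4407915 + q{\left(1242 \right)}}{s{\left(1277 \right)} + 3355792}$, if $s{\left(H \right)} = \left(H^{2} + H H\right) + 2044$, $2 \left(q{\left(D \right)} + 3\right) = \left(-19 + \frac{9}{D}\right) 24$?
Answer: $\frac{50688367}{76121881} \approx 0.66588$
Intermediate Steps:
$q{\left(D \right)} = -231 + \frac{108}{D}$ ($q{\left(D \right)} = -3 + \frac{\left(-19 + \frac{9}{D}\right) 24}{2} = -3 + \frac{-456 + \frac{216}{D}}{2} = -3 - \left(228 - \frac{108}{D}\right) = -231 + \frac{108}{D}$)
$s{\left(H \right)} = 2044 + 2 H^{2}$ ($s{\left(H \right)} = \left(H^{2} + H^{2}\right) + 2044 = 2 H^{2} + 2044 = 2044 + 2 H^{2}$)
$\frac{4407915 + q{\left(1242 \right)}}{s{\left(1277 \right)} + 3355792} = \frac{4407915 - \left(231 - \frac{108}{1242}\right)}{\left(2044 + 2 \cdot 1277^{2}\right) + 3355792} = \frac{4407915 + \left(-231 + 108 \cdot \frac{1}{1242}\right)}{\left(2044 + 2 \cdot 1630729\right) + 3355792} = \frac{4407915 + \left(-231 + \frac{2}{23}\right)}{\left(2044 + 3261458\right) + 3355792} = \frac{4407915 - \frac{5311}{23}}{3263502 + 3355792} = \frac{101376734}{23 \cdot 6619294} = \frac{101376734}{23} \cdot \frac{1}{6619294} = \frac{50688367}{76121881}$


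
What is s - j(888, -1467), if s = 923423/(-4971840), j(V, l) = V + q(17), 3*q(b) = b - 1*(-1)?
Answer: -4445748383/4971840 ≈ -894.19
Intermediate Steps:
q(b) = 1/3 + b/3 (q(b) = (b - 1*(-1))/3 = (b + 1)/3 = (1 + b)/3 = 1/3 + b/3)
j(V, l) = 6 + V (j(V, l) = V + (1/3 + (1/3)*17) = V + (1/3 + 17/3) = V + 6 = 6 + V)
s = -923423/4971840 (s = 923423*(-1/4971840) = -923423/4971840 ≈ -0.18573)
s - j(888, -1467) = -923423/4971840 - (6 + 888) = -923423/4971840 - 1*894 = -923423/4971840 - 894 = -4445748383/4971840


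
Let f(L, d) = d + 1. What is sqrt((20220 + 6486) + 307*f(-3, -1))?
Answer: sqrt(26706) ≈ 163.42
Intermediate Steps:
f(L, d) = 1 + d
sqrt((20220 + 6486) + 307*f(-3, -1)) = sqrt((20220 + 6486) + 307*(1 - 1)) = sqrt(26706 + 307*0) = sqrt(26706 + 0) = sqrt(26706)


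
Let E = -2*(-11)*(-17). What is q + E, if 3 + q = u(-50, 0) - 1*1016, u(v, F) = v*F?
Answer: -1393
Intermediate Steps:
u(v, F) = F*v
q = -1019 (q = -3 + (0*(-50) - 1*1016) = -3 + (0 - 1016) = -3 - 1016 = -1019)
E = -374 (E = 22*(-17) = -374)
q + E = -1019 - 374 = -1393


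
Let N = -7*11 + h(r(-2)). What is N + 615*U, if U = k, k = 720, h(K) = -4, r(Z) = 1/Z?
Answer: 442719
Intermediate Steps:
r(Z) = 1/Z
N = -81 (N = -7*11 - 4 = -77 - 4 = -81)
U = 720
N + 615*U = -81 + 615*720 = -81 + 442800 = 442719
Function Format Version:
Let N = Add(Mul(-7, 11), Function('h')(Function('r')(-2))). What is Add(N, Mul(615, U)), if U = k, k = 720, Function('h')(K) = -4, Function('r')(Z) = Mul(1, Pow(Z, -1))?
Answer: 442719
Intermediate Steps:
Function('r')(Z) = Pow(Z, -1)
N = -81 (N = Add(Mul(-7, 11), -4) = Add(-77, -4) = -81)
U = 720
Add(N, Mul(615, U)) = Add(-81, Mul(615, 720)) = Add(-81, 442800) = 442719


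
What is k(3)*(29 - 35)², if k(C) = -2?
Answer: -72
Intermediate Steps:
k(3)*(29 - 35)² = -2*(29 - 35)² = -2*(-6)² = -2*36 = -72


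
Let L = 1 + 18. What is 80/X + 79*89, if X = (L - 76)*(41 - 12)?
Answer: 11622163/1653 ≈ 7031.0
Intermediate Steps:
L = 19
X = -1653 (X = (19 - 76)*(41 - 12) = -57*29 = -1653)
80/X + 79*89 = 80/(-1653) + 79*89 = 80*(-1/1653) + 7031 = -80/1653 + 7031 = 11622163/1653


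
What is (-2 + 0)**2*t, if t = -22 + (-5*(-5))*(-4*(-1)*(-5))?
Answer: -2088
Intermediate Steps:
t = -522 (t = -22 + 25*(4*(-5)) = -22 + 25*(-20) = -22 - 500 = -522)
(-2 + 0)**2*t = (-2 + 0)**2*(-522) = (-2)**2*(-522) = 4*(-522) = -2088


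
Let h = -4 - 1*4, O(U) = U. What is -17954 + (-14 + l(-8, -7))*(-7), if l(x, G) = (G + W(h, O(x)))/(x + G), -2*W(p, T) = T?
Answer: -89287/5 ≈ -17857.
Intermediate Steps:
h = -8 (h = -4 - 4 = -8)
W(p, T) = -T/2
l(x, G) = (G - x/2)/(G + x) (l(x, G) = (G - x/2)/(x + G) = (G - x/2)/(G + x))
-17954 + (-14 + l(-8, -7))*(-7) = -17954 + (-14 + (-7 - ½*(-8))/(-7 - 8))*(-7) = -17954 + (-14 + (-7 + 4)/(-15))*(-7) = -17954 + (-14 - 1/15*(-3))*(-7) = -17954 + (-14 + ⅕)*(-7) = -17954 - 69/5*(-7) = -17954 + 483/5 = -89287/5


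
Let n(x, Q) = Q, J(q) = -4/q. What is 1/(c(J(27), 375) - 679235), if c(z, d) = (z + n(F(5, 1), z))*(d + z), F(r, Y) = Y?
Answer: -729/495243283 ≈ -1.4720e-6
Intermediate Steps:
c(z, d) = 2*z*(d + z) (c(z, d) = (z + z)*(d + z) = (2*z)*(d + z) = 2*z*(d + z))
1/(c(J(27), 375) - 679235) = 1/(2*(-4/27)*(375 - 4/27) - 679235) = 1/(2*(-4/27)*(10121/27) - 679235) = 1/(-80968/729 - 679235) = 1/(-495243283/729) = -729/495243283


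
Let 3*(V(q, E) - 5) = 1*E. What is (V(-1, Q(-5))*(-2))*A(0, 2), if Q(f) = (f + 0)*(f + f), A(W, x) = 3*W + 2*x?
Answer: -520/3 ≈ -173.33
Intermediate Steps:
A(W, x) = 2*x + 3*W
Q(f) = 2*f² (Q(f) = f*(2*f) = 2*f²)
V(q, E) = 5 + E/3 (V(q, E) = 5 + (1*E)/3 = 5 + E/3)
(V(-1, Q(-5))*(-2))*A(0, 2) = ((5 + (2*(-5)²)/3)*(-2))*(2*2 + 3*0) = ((5 + (2*25)/3)*(-2))*(4 + 0) = ((5 + (⅓)*50)*(-2))*4 = ((5 + 50/3)*(-2))*4 = ((65/3)*(-2))*4 = -130/3*4 = -520/3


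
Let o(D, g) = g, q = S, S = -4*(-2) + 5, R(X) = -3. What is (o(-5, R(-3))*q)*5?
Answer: -195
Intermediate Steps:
S = 13 (S = 8 + 5 = 13)
q = 13
(o(-5, R(-3))*q)*5 = -3*13*5 = -39*5 = -195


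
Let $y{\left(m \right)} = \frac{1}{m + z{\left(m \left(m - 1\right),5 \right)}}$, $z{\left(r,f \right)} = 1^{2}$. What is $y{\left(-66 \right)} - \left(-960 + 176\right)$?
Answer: $\frac{50959}{65} \approx 783.98$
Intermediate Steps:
$z{\left(r,f \right)} = 1$
$y{\left(m \right)} = \frac{1}{1 + m}$ ($y{\left(m \right)} = \frac{1}{m + 1} = \frac{1}{1 + m}$)
$y{\left(-66 \right)} - \left(-960 + 176\right) = \frac{1}{1 - 66} - \left(-960 + 176\right) = \frac{1}{-65} - -784 = - \frac{1}{65} + 784 = \frac{50959}{65}$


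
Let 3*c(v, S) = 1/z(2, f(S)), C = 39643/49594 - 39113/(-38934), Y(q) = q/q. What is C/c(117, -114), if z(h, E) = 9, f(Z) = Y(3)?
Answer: 870807671/17878637 ≈ 48.707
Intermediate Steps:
Y(q) = 1
f(Z) = 1
C = 870807671/482723199 (C = 39643*(1/49594) - 39113*(-1/38934) = 39643/49594 + 39113/38934 = 870807671/482723199 ≈ 1.8039)
c(v, S) = 1/27 (c(v, S) = (⅓)/9 = (⅓)*(⅑) = 1/27)
C/c(117, -114) = 870807671/(482723199*(1/27)) = (870807671/482723199)*27 = 870807671/17878637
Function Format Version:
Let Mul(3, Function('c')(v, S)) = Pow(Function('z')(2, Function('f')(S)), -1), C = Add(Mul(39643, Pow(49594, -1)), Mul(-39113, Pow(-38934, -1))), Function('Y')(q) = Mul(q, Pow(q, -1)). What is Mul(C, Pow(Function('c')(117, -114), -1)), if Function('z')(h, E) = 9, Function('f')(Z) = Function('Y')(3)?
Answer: Rational(870807671, 17878637) ≈ 48.707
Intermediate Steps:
Function('Y')(q) = 1
Function('f')(Z) = 1
C = Rational(870807671, 482723199) (C = Add(Mul(39643, Rational(1, 49594)), Mul(-39113, Rational(-1, 38934))) = Add(Rational(39643, 49594), Rational(39113, 38934)) = Rational(870807671, 482723199) ≈ 1.8039)
Function('c')(v, S) = Rational(1, 27) (Function('c')(v, S) = Mul(Rational(1, 3), Pow(9, -1)) = Mul(Rational(1, 3), Rational(1, 9)) = Rational(1, 27))
Mul(C, Pow(Function('c')(117, -114), -1)) = Mul(Rational(870807671, 482723199), Pow(Rational(1, 27), -1)) = Mul(Rational(870807671, 482723199), 27) = Rational(870807671, 17878637)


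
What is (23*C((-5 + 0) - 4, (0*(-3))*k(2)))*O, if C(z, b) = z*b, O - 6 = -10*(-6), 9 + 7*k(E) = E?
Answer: 0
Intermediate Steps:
k(E) = -9/7 + E/7
O = 66 (O = 6 - 10*(-6) = 6 + 60 = 66)
C(z, b) = b*z
(23*C((-5 + 0) - 4, (0*(-3))*k(2)))*O = (23*(((0*(-3))*(-9/7 + (⅐)*2))*((-5 + 0) - 4)))*66 = (23*((0*(-9/7 + 2/7))*(-5 - 4)))*66 = (23*((0*(-1))*(-9)))*66 = (23*(0*(-9)))*66 = (23*0)*66 = 0*66 = 0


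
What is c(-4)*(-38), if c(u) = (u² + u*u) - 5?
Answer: -1026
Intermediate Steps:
c(u) = -5 + 2*u² (c(u) = (u² + u²) - 5 = 2*u² - 5 = -5 + 2*u²)
c(-4)*(-38) = (-5 + 2*(-4)²)*(-38) = (-5 + 2*16)*(-38) = (-5 + 32)*(-38) = 27*(-38) = -1026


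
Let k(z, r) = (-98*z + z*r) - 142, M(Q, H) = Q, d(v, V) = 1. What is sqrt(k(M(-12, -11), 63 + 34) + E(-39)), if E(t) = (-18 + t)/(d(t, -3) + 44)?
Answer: I*sqrt(29535)/15 ≈ 11.457*I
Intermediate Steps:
k(z, r) = -142 - 98*z + r*z (k(z, r) = (-98*z + r*z) - 142 = -142 - 98*z + r*z)
E(t) = -2/5 + t/45 (E(t) = (-18 + t)/(1 + 44) = (-18 + t)/45 = (-18 + t)*(1/45) = -2/5 + t/45)
sqrt(k(M(-12, -11), 63 + 34) + E(-39)) = sqrt((-142 - 98*(-12) + (63 + 34)*(-12)) + (-2/5 + (1/45)*(-39))) = sqrt((-142 + 1176 + 97*(-12)) + (-2/5 - 13/15)) = sqrt((-142 + 1176 - 1164) - 19/15) = sqrt(-130 - 19/15) = sqrt(-1969/15) = I*sqrt(29535)/15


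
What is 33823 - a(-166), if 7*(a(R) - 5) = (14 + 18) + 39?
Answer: 236655/7 ≈ 33808.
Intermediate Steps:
a(R) = 106/7 (a(R) = 5 + ((14 + 18) + 39)/7 = 5 + (32 + 39)/7 = 5 + (1/7)*71 = 5 + 71/7 = 106/7)
33823 - a(-166) = 33823 - 1*106/7 = 33823 - 106/7 = 236655/7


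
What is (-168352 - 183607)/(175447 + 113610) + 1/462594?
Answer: -162813832589/133716033858 ≈ -1.2176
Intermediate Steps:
(-168352 - 183607)/(175447 + 113610) + 1/462594 = -351959/289057 + 1/462594 = -162813832589/133716033858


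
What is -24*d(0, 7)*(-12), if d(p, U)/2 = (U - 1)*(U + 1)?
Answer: 27648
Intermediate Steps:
d(p, U) = 2*(1 + U)*(-1 + U) (d(p, U) = 2*((U - 1)*(U + 1)) = 2*((-1 + U)*(1 + U)) = 2*((1 + U)*(-1 + U)) = 2*(1 + U)*(-1 + U))
-24*d(0, 7)*(-12) = -24*(-2 + 2*7²)*(-12) = -24*(-2 + 2*49)*(-12) = -24*(-2 + 98)*(-12) = -24*96*(-12) = -2304*(-12) = 27648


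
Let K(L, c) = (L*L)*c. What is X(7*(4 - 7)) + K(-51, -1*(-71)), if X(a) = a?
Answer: 184650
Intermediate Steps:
K(L, c) = c*L**2 (K(L, c) = L**2*c = c*L**2)
X(7*(4 - 7)) + K(-51, -1*(-71)) = 7*(4 - 7) - 1*(-71)*(-51)**2 = 7*(-3) + 71*2601 = -21 + 184671 = 184650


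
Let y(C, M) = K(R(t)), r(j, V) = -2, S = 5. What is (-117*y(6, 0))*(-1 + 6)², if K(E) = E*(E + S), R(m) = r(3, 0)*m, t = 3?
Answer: -17550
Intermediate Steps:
R(m) = -2*m
K(E) = E*(5 + E) (K(E) = E*(E + 5) = E*(5 + E))
y(C, M) = 6 (y(C, M) = (-2*3)*(5 - 2*3) = -6*(5 - 6) = -6*(-1) = 6)
(-117*y(6, 0))*(-1 + 6)² = (-117*6)*(-1 + 6)² = -39*18*5² = -702*25 = -17550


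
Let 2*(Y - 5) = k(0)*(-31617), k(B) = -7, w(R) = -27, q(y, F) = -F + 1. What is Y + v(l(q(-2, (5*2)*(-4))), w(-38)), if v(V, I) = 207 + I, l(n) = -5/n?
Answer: 221689/2 ≈ 1.1084e+5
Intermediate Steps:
q(y, F) = 1 - F
Y = 221329/2 (Y = 5 + (-7*(-31617))/2 = 5 + (1/2)*221319 = 5 + 221319/2 = 221329/2 ≈ 1.1066e+5)
Y + v(l(q(-2, (5*2)*(-4))), w(-38)) = 221329/2 + (207 - 27) = 221329/2 + 180 = 221689/2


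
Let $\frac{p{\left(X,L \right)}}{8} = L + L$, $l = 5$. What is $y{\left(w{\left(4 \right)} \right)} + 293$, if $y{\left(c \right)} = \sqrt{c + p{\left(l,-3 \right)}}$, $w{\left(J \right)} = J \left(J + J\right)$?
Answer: $293 + 4 i \approx 293.0 + 4.0 i$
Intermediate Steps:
$p{\left(X,L \right)} = 16 L$ ($p{\left(X,L \right)} = 8 \left(L + L\right) = 8 \cdot 2 L = 16 L$)
$w{\left(J \right)} = 2 J^{2}$ ($w{\left(J \right)} = J 2 J = 2 J^{2}$)
$y{\left(c \right)} = \sqrt{-48 + c}$ ($y{\left(c \right)} = \sqrt{c + 16 \left(-3\right)} = \sqrt{c - 48} = \sqrt{-48 + c}$)
$y{\left(w{\left(4 \right)} \right)} + 293 = \sqrt{-48 + 2 \cdot 4^{2}} + 293 = \sqrt{-48 + 2 \cdot 16} + 293 = \sqrt{-48 + 32} + 293 = \sqrt{-16} + 293 = 4 i + 293 = 293 + 4 i$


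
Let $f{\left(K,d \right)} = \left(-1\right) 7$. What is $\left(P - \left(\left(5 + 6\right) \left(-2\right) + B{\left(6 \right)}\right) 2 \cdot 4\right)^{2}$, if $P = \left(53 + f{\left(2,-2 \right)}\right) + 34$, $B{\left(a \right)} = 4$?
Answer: $50176$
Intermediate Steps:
$f{\left(K,d \right)} = -7$
$P = 80$ ($P = \left(53 - 7\right) + 34 = 46 + 34 = 80$)
$\left(P - \left(\left(5 + 6\right) \left(-2\right) + B{\left(6 \right)}\right) 2 \cdot 4\right)^{2} = \left(80 - \left(\left(5 + 6\right) \left(-2\right) + 4\right) 2 \cdot 4\right)^{2} = \left(80 - \left(11 \left(-2\right) + 4\right) 2 \cdot 4\right)^{2} = \left(80 - \left(-22 + 4\right) 2 \cdot 4\right)^{2} = \left(80 - \left(-18\right) 2 \cdot 4\right)^{2} = \left(80 - \left(-36\right) 4\right)^{2} = \left(80 - -144\right)^{2} = \left(80 + 144\right)^{2} = 224^{2} = 50176$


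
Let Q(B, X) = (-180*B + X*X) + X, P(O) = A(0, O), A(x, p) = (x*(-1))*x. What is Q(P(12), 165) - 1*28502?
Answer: -1112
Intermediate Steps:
A(x, p) = -x**2 (A(x, p) = (-x)*x = -x**2)
P(O) = 0 (P(O) = -1*0**2 = -1*0 = 0)
Q(B, X) = X + X**2 - 180*B (Q(B, X) = (-180*B + X**2) + X = (X**2 - 180*B) + X = X + X**2 - 180*B)
Q(P(12), 165) - 1*28502 = (165 + 165**2 - 180*0) - 1*28502 = (165 + 27225 + 0) - 28502 = 27390 - 28502 = -1112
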